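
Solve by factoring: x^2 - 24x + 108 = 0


We need two numbers that multiply to 108 and add to -24.
Those numbers are -6 and -18 (since (-6) * (-18) = 108 and (-6) + (-18) = -24).
So x^2 - 24x + 108 = (x - 6)(x - 18) = 0
Setting each factor to zero: x = 6 or x = 18

x = 6, x = 18


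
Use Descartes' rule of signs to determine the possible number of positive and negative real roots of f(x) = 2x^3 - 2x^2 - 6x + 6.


Descartes' rule of signs:

For positive roots, count sign changes in f(x) = 2x^3 - 2x^2 - 6x + 6:
Signs of coefficients: +, -, -, +
Number of sign changes: 2
Possible positive real roots: 2, 0

For negative roots, examine f(-x) = -2x^3 - 2x^2 + 6x + 6:
Signs of coefficients: -, -, +, +
Number of sign changes: 1
Possible negative real roots: 1

Positive roots: 2 or 0; Negative roots: 1


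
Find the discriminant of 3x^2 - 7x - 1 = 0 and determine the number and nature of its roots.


For ax^2 + bx + c = 0, discriminant D = b^2 - 4ac
Here a = 3, b = -7, c = -1
D = (-7)^2 - 4(3)(-1) = 49 + 12 = 61

D = 61 > 0 but not a perfect square
The equation has 2 distinct real irrational roots.

Discriminant = 61, 2 distinct real irrational roots


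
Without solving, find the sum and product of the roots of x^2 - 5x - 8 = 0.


By Vieta's formulas for ax^2 + bx + c = 0:
  Sum of roots = -b/a
  Product of roots = c/a

Here a = 1, b = -5, c = -8
Sum = -(-5)/1 = 5
Product = -8/1 = -8

Sum = 5, Product = -8


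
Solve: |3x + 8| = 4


An absolute value equation |expr| = 4 gives two cases:
Case 1: 3x + 8 = 4
  3x = -4, so x = -4/3
Case 2: 3x + 8 = -4
  3x = -12, so x = -4

x = -4, x = -4/3


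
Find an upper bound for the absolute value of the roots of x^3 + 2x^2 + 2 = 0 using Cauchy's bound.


Cauchy's bound: all roots r satisfy |r| <= 1 + max(|a_i/a_n|) for i = 0,...,n-1
where a_n is the leading coefficient.

Coefficients: [1, 2, 0, 2]
Leading coefficient a_n = 1
Ratios |a_i/a_n|: 2, 0, 2
Maximum ratio: 2
Cauchy's bound: |r| <= 1 + 2 = 3

Upper bound = 3


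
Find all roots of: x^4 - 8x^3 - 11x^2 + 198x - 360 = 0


Let p(x) = x^4 - 8x^3 - 11x^2 + 198x - 360. By the rational root theorem (leading coefficient 1), any rational root is an integer divisor of 360: try ±1, ±2, ... in turn.
Test x = 1: value = -180 ≠ 0.
Test x = -1: value = -560 ≠ 0.
Test x = 2: value = -56 ≠ 0.
Test x = -2: value = -720 ≠ 0.
Test x = 3: value = 0 ✓, so (x - 3) is a factor.
Synthetic division by (x - 3): bring down 1; 1(3) - 8 = -5; (-5)(3) - 11 = -26; (-26)(3) + 198 = 120; 120(3) - 360 = 0 → quotient x^3 - 5x^2 - 26x + 120, remainder 0.
Continue with the quotient x^3 - 5x^2 - 26x + 120 (candidates must divide 120; re-test x = 3 first in case it repeats).
Test x = 3: value = 24 ≠ 0.
Test x = -3: value = 126 ≠ 0.
Test x = 4: value = 0 ✓, so (x - 4) is a factor.
Synthetic division by (x - 4): bring down 1; 1(4) - 5 = -1; (-1)(4) - 26 = -30; (-30)(4) + 120 = 0 → quotient x^2 - x - 30, remainder 0.
Solve the quadratic x^2 - x - 30 = 0: discriminant = (-1)^2 - 4(1)(-30) = 1 + 120 = 121.
sqrt(121) = 11, so x = (1 ± 11)/2: x = 6 or x = -5.
Collecting all roots found:

x = -5, x = 3, x = 4, x = 6


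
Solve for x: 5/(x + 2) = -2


Multiply both sides by (x + 2): 5 = -2(x + 2)
Distribute: 5 = -2x - 4
-2x = 5 + 4 = 9
x = -9/2

x = -9/2


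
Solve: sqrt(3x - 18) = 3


Square both sides: 3x - 18 = 3^2 = 9
3x = 9 + 18 = 27
x = 9
Check: sqrt(3*9 - 18) = sqrt(9) = 3 ✓

x = 9


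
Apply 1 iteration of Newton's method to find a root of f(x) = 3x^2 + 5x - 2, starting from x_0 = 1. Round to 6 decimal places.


Newton's method: x_(n+1) = x_n - f(x_n)/f'(x_n)
f(x) = 3x^2 + 5x - 2
f'(x) = 6x + 5

Iteration 1:
  f(1.000000) = 6.000000
  f'(1.000000) = 11.000000
  x_1 = 1.000000 - (6.000000)/(11.000000) = 0.454545

x_1 = 0.454545


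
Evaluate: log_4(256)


We need the exponent such that 4^? = 256
4^4 = 256
Therefore log_4(256) = 4

4


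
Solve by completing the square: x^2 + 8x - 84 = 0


Start: x^2 + 8x - 84 = 0
Move constant: x^2 + 8x = 84
Half of 8 is 4, squared is 16
Add 16 to both sides: x^2 + 8x + 16 = 100
(x + 4)^2 = 100
x + 4 = ±10
x = -4 + 10 = 6 or x = -4 - 10 = -14

x = -14, x = 6


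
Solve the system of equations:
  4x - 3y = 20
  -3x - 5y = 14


Using Cramer's rule:
Determinant D = (4)(-5) - (-3)(-3) = -20 - 9 = -29
Dx = (20)(-5) - (14)(-3) = -100 + 42 = -58
Dy = (4)(14) - (-3)(20) = 56 + 60 = 116
x = Dx/D = -58/-29 = 2
y = Dy/D = 116/-29 = -4

x = 2, y = -4


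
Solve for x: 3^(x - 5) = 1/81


Express both sides with the same base.
1/81 = 3^(-4)
Since the bases match, equate exponents: x - 5 = -4
So x = -4 - (-5) = 1

x = 1


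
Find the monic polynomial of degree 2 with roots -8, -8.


A monic polynomial with roots -8, -8 is:
p(x) = (x + 8)(x + 8)
After multiplying by (x + 8): x + 8
After multiplying by (x + 8): x^2 + 16x + 64

x^2 + 16x + 64


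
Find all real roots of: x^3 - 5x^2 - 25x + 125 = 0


Let p(x) = x^3 - 5x^2 - 25x + 125. By the rational root theorem (leading coefficient 1), any rational root is an integer divisor of 125: try ±1, ±2, ... in turn.
Test x = 1: value = 96 ≠ 0.
Test x = -1: value = 144 ≠ 0.
Test x = 5: value = 0 ✓, so (x - 5) is a factor.
Synthetic division by (x - 5): bring down 1; 1(5) - 5 = 0; 0(5) - 25 = -25; (-25)(5) + 125 = 0 → quotient x^2 - 25, remainder 0.
Solve the quadratic x^2 - 25 = 0: discriminant = 0^2 - 4(1)(-25) = 0 + 100 = 100.
sqrt(100) = 10, so x = (0 ± 10)/2: x = 5 or x = -5.

x = -5, x = 5 (multiplicity 2)


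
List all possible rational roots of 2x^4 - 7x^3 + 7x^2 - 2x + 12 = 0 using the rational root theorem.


Rational root theorem: possible roots are ±p/q where:
  p divides the constant term (12): p ∈ {1, 2, 3, 4, 6, 12}
  q divides the leading coefficient (2): q ∈ {1, 2}

All possible rational roots: -12, -6, -4, -3, -2, -3/2, -1, -1/2, 1/2, 1, 3/2, 2, 3, 4, 6, 12

-12, -6, -4, -3, -2, -3/2, -1, -1/2, 1/2, 1, 3/2, 2, 3, 4, 6, 12


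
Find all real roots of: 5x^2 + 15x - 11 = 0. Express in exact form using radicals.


Using the quadratic formula: x = (-b ± sqrt(b^2 - 4ac)) / (2a)
Here a = 5, b = 15, c = -11
Discriminant = b^2 - 4ac = 15^2 - 4(5)(-11) = 225 + 220 = 445
Since discriminant = 445 > 0, there are two real roots.
x = (-15 ± sqrt(445)) / 10
Numerically: x ≈ 0.6095 or x ≈ -3.6095

x = (-15 + sqrt(445)) / 10 or x = (-15 - sqrt(445)) / 10


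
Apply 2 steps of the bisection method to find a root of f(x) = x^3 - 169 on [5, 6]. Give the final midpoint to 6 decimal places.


f(x) = x^3 - 169
f(5) = -44 < 0
f(6) = 47 > 0

Step 1: midpoint = (5.000000 + 6.000000)/2 = 5.500000
  f(5.500000) = -2.625000
  f(mid) < 0, so root is in [5.500000, 6.000000]

Step 2: midpoint = (5.500000 + 6.000000)/2 = 5.750000
  f(5.750000) = 21.109375
  f(mid) > 0, so root is in [5.500000, 5.750000]

midpoint = 5.750000


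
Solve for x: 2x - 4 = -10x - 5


Starting with: 2x - 4 = -10x - 5
Move all x terms to left: (2 + 10)x = -5 + 4
Simplify: 12x = -1
Divide both sides by 12: x = -1/12

x = -1/12


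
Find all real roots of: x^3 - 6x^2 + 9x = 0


The constant term is 0, so x = 0 is a root. Factor out x:
  x(x^2 - 6x + 9) = 0
Solve the quadratic x^2 - 6x + 9 = 0: discriminant = (-6)^2 - 4(1)(9) = 36 - 36 = 0.
Discriminant = 0, so a double root: x = 6/2 = 3.

x = 0, x = 3 (multiplicity 2)


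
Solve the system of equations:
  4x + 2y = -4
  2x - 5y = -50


Using Cramer's rule:
Determinant D = (4)(-5) - (2)(2) = -20 - 4 = -24
Dx = (-4)(-5) - (-50)(2) = 20 + 100 = 120
Dy = (4)(-50) - (2)(-4) = -200 + 8 = -192
x = Dx/D = 120/-24 = -5
y = Dy/D = -192/-24 = 8

x = -5, y = 8


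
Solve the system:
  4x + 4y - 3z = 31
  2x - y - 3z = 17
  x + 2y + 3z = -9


Using Cramer's rule. Expand each determinant along the first row.
D  = 4*[(-1)*3 - (-3)*2] - 4*[2*3 - (-3)*1] + (-3)*[2*2 - (-1)*1]
  = 4*(3) - 4*(9) + (-3)*(5) = -39
Dx = 31*[(-1)*3 - (-3)*2] - 4*[17*3 - (-3)*(-9)] + (-3)*[17*2 - (-1)*(-9)]
  = 31*(3) - 4*(24) + (-3)*(25) = -78
Dy = 4*[17*3 - (-3)*(-9)] - 31*[2*3 - (-3)*1] + (-3)*[2*(-9) - 17*1]
  = 4*(24) - 31*(9) + (-3)*(-35) = -78
Dz = 4*[(-1)*(-9) - 17*2] - 4*[2*(-9) - 17*1] + 31*[2*2 - (-1)*1]
  = 4*(-25) - 4*(-35) + 31*(5) = 195
x = Dx/D = -78/-39 = 2, y = Dy/D = -78/-39 = 2, z = Dz/D = 195/-39 = -5
Check eq1: (4)(2) + (4)(2) + (-3)(-5) = 31 = 31 ✓
Check eq2: (2)(2) + (-1)(2) + (-3)(-5) = 17 = 17 ✓
Check eq3: (1)(2) + (2)(2) + (3)(-5) = -9 = -9 ✓

x = 2, y = 2, z = -5


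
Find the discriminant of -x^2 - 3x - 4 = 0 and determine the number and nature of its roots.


For ax^2 + bx + c = 0, discriminant D = b^2 - 4ac
Here a = -1, b = -3, c = -4
D = (-3)^2 - 4(-1)(-4) = 9 - 16 = -7

D = -7 < 0
The equation has no real roots (2 complex conjugate roots).

Discriminant = -7, no real roots (2 complex conjugate roots)


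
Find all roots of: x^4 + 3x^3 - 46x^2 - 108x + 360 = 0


Let p(x) = x^4 + 3x^3 - 46x^2 - 108x + 360. By the rational root theorem (leading coefficient 1), any rational root is an integer divisor of 360: try ±1, ±2, ... in turn.
Test x = 1: value = 210 ≠ 0.
Test x = -1: value = 420 ≠ 0.
Test x = 2: value = 0 ✓, so (x - 2) is a factor.
Synthetic division by (x - 2): bring down 1; 1(2) + 3 = 5; 5(2) - 46 = -36; (-36)(2) - 108 = -180; (-180)(2) + 360 = 0 → quotient x^3 + 5x^2 - 36x - 180, remainder 0.
Continue with the quotient x^3 + 5x^2 - 36x - 180 (candidates must divide 180; re-test x = 2 first in case it repeats).
Test x = 2: value = -224 ≠ 0.
Test x = -2: value = -96 ≠ 0.
Test x = 3: value = -216 ≠ 0.
Test x = -3: value = -54 ≠ 0.
Test x = 4: value = -180 ≠ 0.
Test x = -4: value = -20 ≠ 0.
Test x = 5: value = -110 ≠ 0.
Test x = -5: value = 0 ✓, so (x + 5) is a factor.
Synthetic division by (x + 5): bring down 1; 1(-5) + 5 = 0; 0(-5) - 36 = -36; (-36)(-5) - 180 = 0 → quotient x^2 - 36, remainder 0.
Solve the quadratic x^2 - 36 = 0: discriminant = 0^2 - 4(1)(-36) = 0 + 144 = 144.
sqrt(144) = 12, so x = (0 ± 12)/2: x = 6 or x = -6.
Collecting all roots found:

x = -6, x = -5, x = 2, x = 6


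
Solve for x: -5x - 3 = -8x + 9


Starting with: -5x - 3 = -8x + 9
Move all x terms to left: (-5 + 8)x = 9 + 3
Simplify: 3x = 12
Divide both sides by 3: x = 4

x = 4


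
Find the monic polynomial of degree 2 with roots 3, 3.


A monic polynomial with roots 3, 3 is:
p(x) = (x - 3)(x - 3)
After multiplying by (x - 3): x - 3
After multiplying by (x - 3): x^2 - 6x + 9

x^2 - 6x + 9


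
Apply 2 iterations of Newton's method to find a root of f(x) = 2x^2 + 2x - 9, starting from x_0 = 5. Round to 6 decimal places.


Newton's method: x_(n+1) = x_n - f(x_n)/f'(x_n)
f(x) = 2x^2 + 2x - 9
f'(x) = 4x + 2

Iteration 1:
  f(5.000000) = 51.000000
  f'(5.000000) = 22.000000
  x_1 = 5.000000 - (51.000000)/(22.000000) = 2.681818

Iteration 2:
  f(2.681818) = 10.747934
  f'(2.681818) = 12.727273
  x_2 = 2.681818 - (10.747934)/(12.727273) = 1.837338

x_2 = 1.837338


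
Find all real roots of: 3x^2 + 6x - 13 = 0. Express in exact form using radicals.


Using the quadratic formula: x = (-b ± sqrt(b^2 - 4ac)) / (2a)
Here a = 3, b = 6, c = -13
Discriminant = b^2 - 4ac = 6^2 - 4(3)(-13) = 36 + 156 = 192
Since discriminant = 192 > 0, there are two real roots.
x = (-6 ± 8*sqrt(3)) / 6
Simplifying: x = (-3 ± 4*sqrt(3)) / 3
Numerically: x ≈ 1.3094 or x ≈ -3.3094

x = (-3 + 4*sqrt(3)) / 3 or x = (-3 - 4*sqrt(3)) / 3


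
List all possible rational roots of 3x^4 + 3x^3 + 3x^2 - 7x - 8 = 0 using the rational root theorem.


Rational root theorem: possible roots are ±p/q where:
  p divides the constant term (-8): p ∈ {1, 2, 4, 8}
  q divides the leading coefficient (3): q ∈ {1, 3}

All possible rational roots: -8, -4, -8/3, -2, -4/3, -1, -2/3, -1/3, 1/3, 2/3, 1, 4/3, 2, 8/3, 4, 8

-8, -4, -8/3, -2, -4/3, -1, -2/3, -1/3, 1/3, 2/3, 1, 4/3, 2, 8/3, 4, 8


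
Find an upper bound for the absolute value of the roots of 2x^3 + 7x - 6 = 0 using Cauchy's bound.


Cauchy's bound: all roots r satisfy |r| <= 1 + max(|a_i/a_n|) for i = 0,...,n-1
where a_n is the leading coefficient.

Coefficients: [2, 0, 7, -6]
Leading coefficient a_n = 2
Ratios |a_i/a_n|: 0, 7/2, 3
Maximum ratio: 7/2
Cauchy's bound: |r| <= 1 + 7/2 = 9/2

Upper bound = 9/2


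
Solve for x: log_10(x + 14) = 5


Convert to exponential form: x + 14 = 10^5 = 100000
x = 100000 - 14 = 99986
Check: log_10(99986 + 14) = log_10(100000) = log_10(100000) = 5 ✓

x = 99986


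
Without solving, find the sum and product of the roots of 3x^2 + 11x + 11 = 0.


By Vieta's formulas for ax^2 + bx + c = 0:
  Sum of roots = -b/a
  Product of roots = c/a

Here a = 3, b = 11, c = 11
Sum = -(11)/3 = -11/3
Product = 11/3 = 11/3

Sum = -11/3, Product = 11/3


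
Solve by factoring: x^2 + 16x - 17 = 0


We need two numbers that multiply to -17 and add to 16.
Those numbers are 17 and -1 (since 17 * (-1) = -17 and 17 + (-1) = 16).
So x^2 + 16x - 17 = (x + 17)(x - 1) = 0
Setting each factor to zero: x = -17 or x = 1

x = -17, x = 1


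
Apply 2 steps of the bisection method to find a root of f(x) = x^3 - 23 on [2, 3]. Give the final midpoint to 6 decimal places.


f(x) = x^3 - 23
f(2) = -15 < 0
f(3) = 4 > 0

Step 1: midpoint = (2.000000 + 3.000000)/2 = 2.500000
  f(2.500000) = -7.375000
  f(mid) < 0, so root is in [2.500000, 3.000000]

Step 2: midpoint = (2.500000 + 3.000000)/2 = 2.750000
  f(2.750000) = -2.203125
  f(mid) < 0, so root is in [2.750000, 3.000000]

midpoint = 2.750000


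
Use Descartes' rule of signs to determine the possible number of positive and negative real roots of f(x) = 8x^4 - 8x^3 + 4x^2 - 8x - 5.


Descartes' rule of signs:

For positive roots, count sign changes in f(x) = 8x^4 - 8x^3 + 4x^2 - 8x - 5:
Signs of coefficients: +, -, +, -, -
Number of sign changes: 3
Possible positive real roots: 3, 1

For negative roots, examine f(-x) = 8x^4 + 8x^3 + 4x^2 + 8x - 5:
Signs of coefficients: +, +, +, +, -
Number of sign changes: 1
Possible negative real roots: 1

Positive roots: 3 or 1; Negative roots: 1


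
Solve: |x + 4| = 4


An absolute value equation |expr| = 4 gives two cases:
Case 1: x + 4 = 4
  x = 0, so x = 0
Case 2: x + 4 = -4
  x = -8, so x = -8

x = -8, x = 0


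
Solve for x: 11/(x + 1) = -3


Multiply both sides by (x + 1): 11 = -3(x + 1)
Distribute: 11 = -3x - 3
-3x = 11 + 3 = 14
x = -14/3

x = -14/3


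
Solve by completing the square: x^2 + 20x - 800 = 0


Start: x^2 + 20x - 800 = 0
Move constant: x^2 + 20x = 800
Half of 20 is 10, squared is 100
Add 100 to both sides: x^2 + 20x + 100 = 900
(x + 10)^2 = 900
x + 10 = ±30
x = -10 + 30 = 20 or x = -10 - 30 = -40

x = -40, x = 20


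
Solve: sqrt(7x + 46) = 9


Square both sides: 7x + 46 = 9^2 = 81
7x = 81 - 46 = 35
x = 5
Check: sqrt(7*5 + 46) = sqrt(81) = 9 ✓

x = 5


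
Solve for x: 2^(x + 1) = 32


Express both sides with the same base.
32 = 2^5
Since the bases match, equate exponents: x + 1 = 5
So x = 5 - (1) = 4

x = 4


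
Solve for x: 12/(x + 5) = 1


Multiply both sides by (x + 5): 12 = 1(x + 5)
Distribute: 12 = x + 5
x = 12 - 5 = 7
x = 7

x = 7


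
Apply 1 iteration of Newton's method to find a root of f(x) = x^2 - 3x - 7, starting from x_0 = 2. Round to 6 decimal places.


Newton's method: x_(n+1) = x_n - f(x_n)/f'(x_n)
f(x) = x^2 - 3x - 7
f'(x) = 2x - 3

Iteration 1:
  f(2.000000) = -9.000000
  f'(2.000000) = 1.000000
  x_1 = 2.000000 - (-9.000000)/(1.000000) = 11.000000

x_1 = 11.000000


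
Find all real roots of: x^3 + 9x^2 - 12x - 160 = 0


Let p(x) = x^3 + 9x^2 - 12x - 160. By the rational root theorem (leading coefficient 1), any rational root is an integer divisor of 160: try ±1, ±2, ... in turn.
Test x = 1: value = -162 ≠ 0.
Test x = -1: value = -140 ≠ 0.
Test x = 2: value = -140 ≠ 0.
Test x = -2: value = -108 ≠ 0.
Test x = 4: value = 0 ✓, so (x - 4) is a factor.
Synthetic division by (x - 4): bring down 1; 1(4) + 9 = 13; 13(4) - 12 = 40; 40(4) - 160 = 0 → quotient x^2 + 13x + 40, remainder 0.
Solve the quadratic x^2 + 13x + 40 = 0: discriminant = 13^2 - 4(1)(40) = 169 - 160 = 9.
sqrt(9) = 3, so x = (-13 ± 3)/2: x = -5 or x = -8.

x = -8, x = -5, x = 4


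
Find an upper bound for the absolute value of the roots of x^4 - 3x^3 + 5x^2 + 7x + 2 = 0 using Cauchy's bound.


Cauchy's bound: all roots r satisfy |r| <= 1 + max(|a_i/a_n|) for i = 0,...,n-1
where a_n is the leading coefficient.

Coefficients: [1, -3, 5, 7, 2]
Leading coefficient a_n = 1
Ratios |a_i/a_n|: 3, 5, 7, 2
Maximum ratio: 7
Cauchy's bound: |r| <= 1 + 7 = 8

Upper bound = 8


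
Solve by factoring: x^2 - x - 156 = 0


We need two numbers that multiply to -156 and add to -1.
Those numbers are -13 and 12 (since (-13) * 12 = -156 and (-13) + 12 = -1).
So x^2 - x - 156 = (x - 13)(x + 12) = 0
Setting each factor to zero: x = 13 or x = -12

x = -12, x = 13


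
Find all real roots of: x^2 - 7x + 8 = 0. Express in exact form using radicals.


Using the quadratic formula: x = (-b ± sqrt(b^2 - 4ac)) / (2a)
Here a = 1, b = -7, c = 8
Discriminant = b^2 - 4ac = (-7)^2 - 4(1)(8) = 49 - 32 = 17
Since discriminant = 17 > 0, there are two real roots.
x = (7 ± sqrt(17)) / 2
Numerically: x ≈ 5.5616 or x ≈ 1.4384

x = (7 + sqrt(17)) / 2 or x = (7 - sqrt(17)) / 2


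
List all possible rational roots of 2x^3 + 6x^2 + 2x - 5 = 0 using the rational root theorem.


Rational root theorem: possible roots are ±p/q where:
  p divides the constant term (-5): p ∈ {1, 5}
  q divides the leading coefficient (2): q ∈ {1, 2}

All possible rational roots: -5, -5/2, -1, -1/2, 1/2, 1, 5/2, 5

-5, -5/2, -1, -1/2, 1/2, 1, 5/2, 5


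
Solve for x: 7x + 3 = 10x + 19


Starting with: 7x + 3 = 10x + 19
Move all x terms to left: (7 - 10)x = 19 - 3
Simplify: -3x = 16
Divide both sides by -3: x = -16/3

x = -16/3


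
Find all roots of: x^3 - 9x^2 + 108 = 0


Let p(x) = x^3 - 9x^2 + 108. By the rational root theorem (leading coefficient 1), any rational root is an integer divisor of 108: try ±1, ±2, ... in turn.
Test x = 1: value = 100 ≠ 0.
Test x = -1: value = 98 ≠ 0.
Test x = 2: value = 80 ≠ 0.
Test x = -2: value = 64 ≠ 0.
Test x = 3: value = 54 ≠ 0.
Test x = -3: value = 0 ✓, so (x + 3) is a factor.
Synthetic division by (x + 3): bring down 1; 1(-3) - 9 = -12; (-12)(-3) + 0 = 36; 36(-3) + 108 = 0 → quotient x^2 - 12x + 36, remainder 0.
Solve the quadratic x^2 - 12x + 36 = 0: discriminant = (-12)^2 - 4(1)(36) = 144 - 144 = 0.
Discriminant = 0, so a double root: x = 12/2 = 6.
Collecting all roots found:

x = -3, x = 6 (multiplicity 2)


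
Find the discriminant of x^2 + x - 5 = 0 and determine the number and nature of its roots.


For ax^2 + bx + c = 0, discriminant D = b^2 - 4ac
Here a = 1, b = 1, c = -5
D = (1)^2 - 4(1)(-5) = 1 + 20 = 21

D = 21 > 0 but not a perfect square
The equation has 2 distinct real irrational roots.

Discriminant = 21, 2 distinct real irrational roots


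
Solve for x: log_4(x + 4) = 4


Convert to exponential form: x + 4 = 4^4 = 256
x = 256 - 4 = 252
Check: log_4(252 + 4) = log_4(256) = log_4(256) = 4 ✓

x = 252


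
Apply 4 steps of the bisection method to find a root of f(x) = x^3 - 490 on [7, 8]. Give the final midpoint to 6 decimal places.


f(x) = x^3 - 490
f(7) = -147 < 0
f(8) = 22 > 0

Step 1: midpoint = (7.000000 + 8.000000)/2 = 7.500000
  f(7.500000) = -68.125000
  f(mid) < 0, so root is in [7.500000, 8.000000]

Step 2: midpoint = (7.500000 + 8.000000)/2 = 7.750000
  f(7.750000) = -24.515625
  f(mid) < 0, so root is in [7.750000, 8.000000]

Step 3: midpoint = (7.750000 + 8.000000)/2 = 7.875000
  f(7.875000) = -1.626953
  f(mid) < 0, so root is in [7.875000, 8.000000]

Step 4: midpoint = (7.875000 + 8.000000)/2 = 7.937500
  f(7.937500) = 10.093506
  f(mid) > 0, so root is in [7.875000, 7.937500]

midpoint = 7.937500


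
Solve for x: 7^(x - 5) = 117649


Express both sides with the same base.
117649 = 7^6
Since the bases match, equate exponents: x - 5 = 6
So x = 6 - (-5) = 11

x = 11


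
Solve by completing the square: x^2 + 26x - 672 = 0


Start: x^2 + 26x - 672 = 0
Move constant: x^2 + 26x = 672
Half of 26 is 13, squared is 169
Add 169 to both sides: x^2 + 26x + 169 = 841
(x + 13)^2 = 841
x + 13 = ±29
x = -13 + 29 = 16 or x = -13 - 29 = -42

x = -42, x = 16


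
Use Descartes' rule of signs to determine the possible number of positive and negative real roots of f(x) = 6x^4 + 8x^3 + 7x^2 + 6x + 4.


Descartes' rule of signs:

For positive roots, count sign changes in f(x) = 6x^4 + 8x^3 + 7x^2 + 6x + 4:
Signs of coefficients: +, +, +, +, +
Number of sign changes: 0
Possible positive real roots: 0

For negative roots, examine f(-x) = 6x^4 - 8x^3 + 7x^2 - 6x + 4:
Signs of coefficients: +, -, +, -, +
Number of sign changes: 4
Possible negative real roots: 4, 2, 0

Positive roots: 0; Negative roots: 4 or 2 or 0


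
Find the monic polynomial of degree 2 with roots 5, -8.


A monic polynomial with roots 5, -8 is:
p(x) = (x - 5)(x + 8)
After multiplying by (x - 5): x - 5
After multiplying by (x + 8): x^2 + 3x - 40

x^2 + 3x - 40


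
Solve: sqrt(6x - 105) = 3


Square both sides: 6x - 105 = 3^2 = 9
6x = 9 + 105 = 114
x = 19
Check: sqrt(6*19 - 105) = sqrt(9) = 3 ✓

x = 19


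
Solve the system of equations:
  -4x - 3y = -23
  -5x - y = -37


Using Cramer's rule:
Determinant D = (-4)(-1) - (-5)(-3) = 4 - 15 = -11
Dx = (-23)(-1) - (-37)(-3) = 23 - 111 = -88
Dy = (-4)(-37) - (-5)(-23) = 148 - 115 = 33
x = Dx/D = -88/-11 = 8
y = Dy/D = 33/-11 = -3

x = 8, y = -3


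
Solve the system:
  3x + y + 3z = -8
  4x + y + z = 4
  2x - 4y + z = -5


Using Cramer's rule. Expand each determinant along the first row.
D  = 3*[1*1 - 1*(-4)] - 1*[4*1 - 1*2] + 3*[4*(-4) - 1*2]
  = 3*(5) - 1*(2) + 3*(-18) = -41
Dx = (-8)*[1*1 - 1*(-4)] - 1*[4*1 - 1*(-5)] + 3*[4*(-4) - 1*(-5)]
  = (-8)*(5) - 1*(9) + 3*(-11) = -82
Dy = 3*[4*1 - 1*(-5)] - (-8)*[4*1 - 1*2] + 3*[4*(-5) - 4*2]
  = 3*(9) - (-8)*(2) + 3*(-28) = -41
Dz = 3*[1*(-5) - 4*(-4)] - 1*[4*(-5) - 4*2] + (-8)*[4*(-4) - 1*2]
  = 3*(11) - 1*(-28) + (-8)*(-18) = 205
x = Dx/D = -82/-41 = 2, y = Dy/D = -41/-41 = 1, z = Dz/D = 205/-41 = -5
Check eq1: (3)(2) + (1)(1) + (3)(-5) = -8 = -8 ✓
Check eq2: (4)(2) + (1)(1) + (1)(-5) = 4 = 4 ✓
Check eq3: (2)(2) + (-4)(1) + (1)(-5) = -5 = -5 ✓

x = 2, y = 1, z = -5


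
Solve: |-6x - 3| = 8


An absolute value equation |expr| = 8 gives two cases:
Case 1: -6x - 3 = 8
  -6x = 11, so x = -11/6
Case 2: -6x - 3 = -8
  -6x = -5, so x = 5/6

x = -11/6, x = 5/6


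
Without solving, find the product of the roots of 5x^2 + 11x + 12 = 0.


By Vieta's formulas for ax^2 + bx + c = 0:
  Sum of roots = -b/a
  Product of roots = c/a

Here a = 5, b = 11, c = 12
Sum = -(11)/5 = -11/5
Product = 12/5 = 12/5

Product = 12/5


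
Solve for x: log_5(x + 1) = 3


Convert to exponential form: x + 1 = 5^3 = 125
x = 125 - 1 = 124
Check: log_5(124 + 1) = log_5(125) = log_5(125) = 3 ✓

x = 124


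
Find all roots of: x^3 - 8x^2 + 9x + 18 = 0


Let p(x) = x^3 - 8x^2 + 9x + 18. By the rational root theorem (leading coefficient 1), any rational root is an integer divisor of 18: try ±1, ±2, ... in turn.
Test x = 1: value = 20 ≠ 0.
Test x = -1: value = 0 ✓, so (x + 1) is a factor.
Synthetic division by (x + 1): bring down 1; 1(-1) - 8 = -9; (-9)(-1) + 9 = 18; 18(-1) + 18 = 0 → quotient x^2 - 9x + 18, remainder 0.
Solve the quadratic x^2 - 9x + 18 = 0: discriminant = (-9)^2 - 4(1)(18) = 81 - 72 = 9.
sqrt(9) = 3, so x = (9 ± 3)/2: x = 6 or x = 3.
Collecting all roots found:

x = -1, x = 3, x = 6


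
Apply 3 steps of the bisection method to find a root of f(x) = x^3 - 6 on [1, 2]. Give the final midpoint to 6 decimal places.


f(x) = x^3 - 6
f(1) = -5 < 0
f(2) = 2 > 0

Step 1: midpoint = (1.000000 + 2.000000)/2 = 1.500000
  f(1.500000) = -2.625000
  f(mid) < 0, so root is in [1.500000, 2.000000]

Step 2: midpoint = (1.500000 + 2.000000)/2 = 1.750000
  f(1.750000) = -0.640625
  f(mid) < 0, so root is in [1.750000, 2.000000]

Step 3: midpoint = (1.750000 + 2.000000)/2 = 1.875000
  f(1.875000) = 0.591797
  f(mid) > 0, so root is in [1.750000, 1.875000]

midpoint = 1.875000


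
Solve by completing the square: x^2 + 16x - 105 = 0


Start: x^2 + 16x - 105 = 0
Move constant: x^2 + 16x = 105
Half of 16 is 8, squared is 64
Add 64 to both sides: x^2 + 16x + 64 = 169
(x + 8)^2 = 169
x + 8 = ±13
x = -8 + 13 = 5 or x = -8 - 13 = -21

x = -21, x = 5


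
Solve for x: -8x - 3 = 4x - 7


Starting with: -8x - 3 = 4x - 7
Move all x terms to left: (-8 - 4)x = -7 + 3
Simplify: -12x = -4
Divide both sides by -12: x = 1/3

x = 1/3


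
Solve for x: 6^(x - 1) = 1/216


Express both sides with the same base.
1/216 = 6^(-3)
Since the bases match, equate exponents: x - 1 = -3
So x = -3 - (-1) = -2

x = -2


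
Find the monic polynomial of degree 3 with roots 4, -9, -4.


A monic polynomial with roots 4, -9, -4 is:
p(x) = (x - 4)(x + 9)(x + 4)
After multiplying by (x - 4): x - 4
After multiplying by (x + 9): x^2 + 5x - 36
After multiplying by (x + 4): x^3 + 9x^2 - 16x - 144

x^3 + 9x^2 - 16x - 144


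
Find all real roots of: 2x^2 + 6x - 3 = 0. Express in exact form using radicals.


Using the quadratic formula: x = (-b ± sqrt(b^2 - 4ac)) / (2a)
Here a = 2, b = 6, c = -3
Discriminant = b^2 - 4ac = 6^2 - 4(2)(-3) = 36 + 24 = 60
Since discriminant = 60 > 0, there are two real roots.
x = (-6 ± 2*sqrt(15)) / 4
Simplifying: x = (-3 ± sqrt(15)) / 2
Numerically: x ≈ 0.4365 or x ≈ -3.4365

x = (-3 + sqrt(15)) / 2 or x = (-3 - sqrt(15)) / 2


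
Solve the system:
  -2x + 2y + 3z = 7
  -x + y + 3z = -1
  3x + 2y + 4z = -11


Using Cramer's rule. Expand each determinant along the first row.
D  = (-2)*[1*4 - 3*2] - 2*[(-1)*4 - 3*3] + 3*[(-1)*2 - 1*3]
  = (-2)*(-2) - 2*(-13) + 3*(-5) = 15
Dx = 7*[1*4 - 3*2] - 2*[(-1)*4 - 3*(-11)] + 3*[(-1)*2 - 1*(-11)]
  = 7*(-2) - 2*(29) + 3*(9) = -45
Dy = (-2)*[(-1)*4 - 3*(-11)] - 7*[(-1)*4 - 3*3] + 3*[(-1)*(-11) - (-1)*3]
  = (-2)*(29) - 7*(-13) + 3*(14) = 75
Dz = (-2)*[1*(-11) - (-1)*2] - 2*[(-1)*(-11) - (-1)*3] + 7*[(-1)*2 - 1*3]
  = (-2)*(-9) - 2*(14) + 7*(-5) = -45
x = Dx/D = -45/15 = -3, y = Dy/D = 75/15 = 5, z = Dz/D = -45/15 = -3
Check eq1: (-2)(-3) + (2)(5) + (3)(-3) = 7 = 7 ✓
Check eq2: (-1)(-3) + (1)(5) + (3)(-3) = -1 = -1 ✓
Check eq3: (3)(-3) + (2)(5) + (4)(-3) = -11 = -11 ✓

x = -3, y = 5, z = -3


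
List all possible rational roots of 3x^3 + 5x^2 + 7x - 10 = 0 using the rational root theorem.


Rational root theorem: possible roots are ±p/q where:
  p divides the constant term (-10): p ∈ {1, 2, 5, 10}
  q divides the leading coefficient (3): q ∈ {1, 3}

All possible rational roots: -10, -5, -10/3, -2, -5/3, -1, -2/3, -1/3, 1/3, 2/3, 1, 5/3, 2, 10/3, 5, 10

-10, -5, -10/3, -2, -5/3, -1, -2/3, -1/3, 1/3, 2/3, 1, 5/3, 2, 10/3, 5, 10


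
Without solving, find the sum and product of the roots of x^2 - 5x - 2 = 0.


By Vieta's formulas for ax^2 + bx + c = 0:
  Sum of roots = -b/a
  Product of roots = c/a

Here a = 1, b = -5, c = -2
Sum = -(-5)/1 = 5
Product = -2/1 = -2

Sum = 5, Product = -2


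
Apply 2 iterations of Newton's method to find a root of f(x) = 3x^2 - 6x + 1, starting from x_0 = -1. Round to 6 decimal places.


Newton's method: x_(n+1) = x_n - f(x_n)/f'(x_n)
f(x) = 3x^2 - 6x + 1
f'(x) = 6x - 6

Iteration 1:
  f(-1.000000) = 10.000000
  f'(-1.000000) = -12.000000
  x_1 = -1.000000 - (10.000000)/(-12.000000) = -0.166667

Iteration 2:
  f(-0.166667) = 2.083333
  f'(-0.166667) = -7.000000
  x_2 = -0.166667 - (2.083333)/(-7.000000) = 0.130952

x_2 = 0.130952


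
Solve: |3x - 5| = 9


An absolute value equation |expr| = 9 gives two cases:
Case 1: 3x - 5 = 9
  3x = 14, so x = 14/3
Case 2: 3x - 5 = -9
  3x = -4, so x = -4/3

x = -4/3, x = 14/3


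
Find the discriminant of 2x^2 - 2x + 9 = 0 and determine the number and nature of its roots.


For ax^2 + bx + c = 0, discriminant D = b^2 - 4ac
Here a = 2, b = -2, c = 9
D = (-2)^2 - 4(2)(9) = 4 - 72 = -68

D = -68 < 0
The equation has no real roots (2 complex conjugate roots).

Discriminant = -68, no real roots (2 complex conjugate roots)


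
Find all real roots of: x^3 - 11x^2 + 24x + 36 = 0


Let p(x) = x^3 - 11x^2 + 24x + 36. By the rational root theorem (leading coefficient 1), any rational root is an integer divisor of 36: try ±1, ±2, ... in turn.
Test x = 1: value = 50 ≠ 0.
Test x = -1: value = 0 ✓, so (x + 1) is a factor.
Synthetic division by (x + 1): bring down 1; 1(-1) - 11 = -12; (-12)(-1) + 24 = 36; 36(-1) + 36 = 0 → quotient x^2 - 12x + 36, remainder 0.
Solve the quadratic x^2 - 12x + 36 = 0: discriminant = (-12)^2 - 4(1)(36) = 144 - 144 = 0.
Discriminant = 0, so a double root: x = 12/2 = 6.

x = -1, x = 6 (multiplicity 2)


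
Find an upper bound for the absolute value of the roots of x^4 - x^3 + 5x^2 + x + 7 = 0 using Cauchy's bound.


Cauchy's bound: all roots r satisfy |r| <= 1 + max(|a_i/a_n|) for i = 0,...,n-1
where a_n is the leading coefficient.

Coefficients: [1, -1, 5, 1, 7]
Leading coefficient a_n = 1
Ratios |a_i/a_n|: 1, 5, 1, 7
Maximum ratio: 7
Cauchy's bound: |r| <= 1 + 7 = 8

Upper bound = 8


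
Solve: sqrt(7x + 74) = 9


Square both sides: 7x + 74 = 9^2 = 81
7x = 81 - 74 = 7
x = 1
Check: sqrt(7*1 + 74) = sqrt(81) = 9 ✓

x = 1


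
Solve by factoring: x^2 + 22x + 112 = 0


We need two numbers that multiply to 112 and add to 22.
Those numbers are 8 and 14 (since 8 * 14 = 112 and 8 + 14 = 22).
So x^2 + 22x + 112 = (x + 8)(x + 14) = 0
Setting each factor to zero: x = -8 or x = -14

x = -14, x = -8


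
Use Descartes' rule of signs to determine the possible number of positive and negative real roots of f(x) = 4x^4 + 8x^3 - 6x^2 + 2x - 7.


Descartes' rule of signs:

For positive roots, count sign changes in f(x) = 4x^4 + 8x^3 - 6x^2 + 2x - 7:
Signs of coefficients: +, +, -, +, -
Number of sign changes: 3
Possible positive real roots: 3, 1

For negative roots, examine f(-x) = 4x^4 - 8x^3 - 6x^2 - 2x - 7:
Signs of coefficients: +, -, -, -, -
Number of sign changes: 1
Possible negative real roots: 1

Positive roots: 3 or 1; Negative roots: 1


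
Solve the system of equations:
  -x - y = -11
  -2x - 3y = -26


Using Cramer's rule:
Determinant D = (-1)(-3) - (-2)(-1) = 3 - 2 = 1
Dx = (-11)(-3) - (-26)(-1) = 33 - 26 = 7
Dy = (-1)(-26) - (-2)(-11) = 26 - 22 = 4
x = Dx/D = 7/1 = 7
y = Dy/D = 4/1 = 4

x = 7, y = 4


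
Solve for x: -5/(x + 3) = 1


Multiply both sides by (x + 3): -5 = 1(x + 3)
Distribute: -5 = x + 3
x = -5 - 3 = -8
x = -8

x = -8


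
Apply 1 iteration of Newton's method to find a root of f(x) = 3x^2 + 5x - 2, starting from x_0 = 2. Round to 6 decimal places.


Newton's method: x_(n+1) = x_n - f(x_n)/f'(x_n)
f(x) = 3x^2 + 5x - 2
f'(x) = 6x + 5

Iteration 1:
  f(2.000000) = 20.000000
  f'(2.000000) = 17.000000
  x_1 = 2.000000 - (20.000000)/(17.000000) = 0.823529

x_1 = 0.823529


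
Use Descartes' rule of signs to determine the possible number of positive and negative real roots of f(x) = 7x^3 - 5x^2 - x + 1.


Descartes' rule of signs:

For positive roots, count sign changes in f(x) = 7x^3 - 5x^2 - x + 1:
Signs of coefficients: +, -, -, +
Number of sign changes: 2
Possible positive real roots: 2, 0

For negative roots, examine f(-x) = -7x^3 - 5x^2 + x + 1:
Signs of coefficients: -, -, +, +
Number of sign changes: 1
Possible negative real roots: 1

Positive roots: 2 or 0; Negative roots: 1


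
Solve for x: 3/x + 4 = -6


Subtract 4 from both sides: 3/x = -10
Multiply both sides by x: 3 = -10 * x
Divide by -10: x = -3/10

x = -3/10


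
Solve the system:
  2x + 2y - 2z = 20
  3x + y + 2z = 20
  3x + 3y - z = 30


Using Cramer's rule. Expand each determinant along the first row.
D  = 2*[1*(-1) - 2*3] - 2*[3*(-1) - 2*3] + (-2)*[3*3 - 1*3]
  = 2*(-7) - 2*(-9) + (-2)*(6) = -8
Dx = 20*[1*(-1) - 2*3] - 2*[20*(-1) - 2*30] + (-2)*[20*3 - 1*30]
  = 20*(-7) - 2*(-80) + (-2)*(30) = -40
Dy = 2*[20*(-1) - 2*30] - 20*[3*(-1) - 2*3] + (-2)*[3*30 - 20*3]
  = 2*(-80) - 20*(-9) + (-2)*(30) = -40
Dz = 2*[1*30 - 20*3] - 2*[3*30 - 20*3] + 20*[3*3 - 1*3]
  = 2*(-30) - 2*(30) + 20*(6) = 0
x = Dx/D = -40/-8 = 5, y = Dy/D = -40/-8 = 5, z = Dz/D = 0/-8 = 0
Check eq1: (2)(5) + (2)(5) + (-2)(0) = 20 = 20 ✓
Check eq2: (3)(5) + (1)(5) + (2)(0) = 20 = 20 ✓
Check eq3: (3)(5) + (3)(5) + (-1)(0) = 30 = 30 ✓

x = 5, y = 5, z = 0


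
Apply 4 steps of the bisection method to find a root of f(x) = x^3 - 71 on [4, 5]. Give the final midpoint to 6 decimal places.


f(x) = x^3 - 71
f(4) = -7 < 0
f(5) = 54 > 0

Step 1: midpoint = (4.000000 + 5.000000)/2 = 4.500000
  f(4.500000) = 20.125000
  f(mid) > 0, so root is in [4.000000, 4.500000]

Step 2: midpoint = (4.000000 + 4.500000)/2 = 4.250000
  f(4.250000) = 5.765625
  f(mid) > 0, so root is in [4.000000, 4.250000]

Step 3: midpoint = (4.000000 + 4.250000)/2 = 4.125000
  f(4.125000) = -0.810547
  f(mid) < 0, so root is in [4.125000, 4.250000]

Step 4: midpoint = (4.125000 + 4.250000)/2 = 4.187500
  f(4.187500) = 2.428467
  f(mid) > 0, so root is in [4.125000, 4.187500]

midpoint = 4.187500


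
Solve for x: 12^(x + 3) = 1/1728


Express both sides with the same base.
1/1728 = 12^(-3)
Since the bases match, equate exponents: x + 3 = -3
So x = -3 - (3) = -6

x = -6


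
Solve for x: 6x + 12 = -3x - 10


Starting with: 6x + 12 = -3x - 10
Move all x terms to left: (6 + 3)x = -10 - 12
Simplify: 9x = -22
Divide both sides by 9: x = -22/9

x = -22/9


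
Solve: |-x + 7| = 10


An absolute value equation |expr| = 10 gives two cases:
Case 1: -x + 7 = 10
  -x = 3, so x = -3
Case 2: -x + 7 = -10
  -x = -17, so x = 17

x = -3, x = 17


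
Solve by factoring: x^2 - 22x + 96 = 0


We need two numbers that multiply to 96 and add to -22.
Those numbers are -6 and -16 (since (-6) * (-16) = 96 and (-6) + (-16) = -22).
So x^2 - 22x + 96 = (x - 6)(x - 16) = 0
Setting each factor to zero: x = 6 or x = 16

x = 6, x = 16


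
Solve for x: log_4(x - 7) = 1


Convert to exponential form: x - 7 = 4^1 = 4
x = 4 + 7 = 11
Check: log_4(11 - 7) = log_4(4) = log_4(4) = 1 ✓

x = 11


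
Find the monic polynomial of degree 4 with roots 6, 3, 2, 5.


A monic polynomial with roots 6, 3, 2, 5 is:
p(x) = (x - 6)(x - 3)(x - 2)(x - 5)
After multiplying by (x - 6): x - 6
After multiplying by (x - 3): x^2 - 9x + 18
After multiplying by (x - 2): x^3 - 11x^2 + 36x - 36
After multiplying by (x - 5): x^4 - 16x^3 + 91x^2 - 216x + 180

x^4 - 16x^3 + 91x^2 - 216x + 180


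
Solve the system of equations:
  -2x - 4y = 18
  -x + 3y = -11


Using Cramer's rule:
Determinant D = (-2)(3) - (-1)(-4) = -6 - 4 = -10
Dx = (18)(3) - (-11)(-4) = 54 - 44 = 10
Dy = (-2)(-11) - (-1)(18) = 22 + 18 = 40
x = Dx/D = 10/-10 = -1
y = Dy/D = 40/-10 = -4

x = -1, y = -4


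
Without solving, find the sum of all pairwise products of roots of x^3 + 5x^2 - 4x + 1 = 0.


By Vieta's formulas for x^3 + bx^2 + cx + d = 0:
  r1 + r2 + r3 = -b/a = -5
  r1*r2 + r1*r3 + r2*r3 = c/a = -4
  r1*r2*r3 = -d/a = -1


Sum of pairwise products = -4


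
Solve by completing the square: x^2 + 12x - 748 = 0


Start: x^2 + 12x - 748 = 0
Move constant: x^2 + 12x = 748
Half of 12 is 6, squared is 36
Add 36 to both sides: x^2 + 12x + 36 = 784
(x + 6)^2 = 784
x + 6 = ±28
x = -6 + 28 = 22 or x = -6 - 28 = -34

x = -34, x = 22


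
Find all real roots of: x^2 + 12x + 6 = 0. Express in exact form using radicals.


Using the quadratic formula: x = (-b ± sqrt(b^2 - 4ac)) / (2a)
Here a = 1, b = 12, c = 6
Discriminant = b^2 - 4ac = 12^2 - 4(1)(6) = 144 - 24 = 120
Since discriminant = 120 > 0, there are two real roots.
x = (-12 ± 2*sqrt(30)) / 2
Simplifying: x = -6 ± sqrt(30)
Numerically: x ≈ -0.5228 or x ≈ -11.4772

x = -6 + sqrt(30) or x = -6 - sqrt(30)


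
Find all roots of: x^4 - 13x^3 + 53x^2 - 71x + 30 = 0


Let p(x) = x^4 - 13x^3 + 53x^2 - 71x + 30. By the rational root theorem (leading coefficient 1), any rational root is an integer divisor of 30: try ±1, ±2, ... in turn.
Test x = 1: value = 0 ✓, so (x - 1) is a factor.
Synthetic division by (x - 1): bring down 1; 1(1) - 13 = -12; (-12)(1) + 53 = 41; 41(1) - 71 = -30; (-30)(1) + 30 = 0 → quotient x^3 - 12x^2 + 41x - 30, remainder 0.
Continue with the quotient x^3 - 12x^2 + 41x - 30 (candidates must divide 30; re-test x = 1 first in case it repeats).
Test x = 1: value = 0 ✓, so (x - 1) is a factor.
Synthetic division by (x - 1): bring down 1; 1(1) - 12 = -11; (-11)(1) + 41 = 30; 30(1) - 30 = 0 → quotient x^2 - 11x + 30, remainder 0.
Solve the quadratic x^2 - 11x + 30 = 0: discriminant = (-11)^2 - 4(1)(30) = 121 - 120 = 1.
sqrt(1) = 1, so x = (11 ± 1)/2: x = 6 or x = 5.
Collecting all roots found:

x = 1 (multiplicity 2), x = 5, x = 6


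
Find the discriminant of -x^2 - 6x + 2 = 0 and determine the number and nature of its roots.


For ax^2 + bx + c = 0, discriminant D = b^2 - 4ac
Here a = -1, b = -6, c = 2
D = (-6)^2 - 4(-1)(2) = 36 + 8 = 44

D = 44 > 0 but not a perfect square
The equation has 2 distinct real irrational roots.

Discriminant = 44, 2 distinct real irrational roots


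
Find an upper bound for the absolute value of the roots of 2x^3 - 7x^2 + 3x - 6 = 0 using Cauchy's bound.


Cauchy's bound: all roots r satisfy |r| <= 1 + max(|a_i/a_n|) for i = 0,...,n-1
where a_n is the leading coefficient.

Coefficients: [2, -7, 3, -6]
Leading coefficient a_n = 2
Ratios |a_i/a_n|: 7/2, 3/2, 3
Maximum ratio: 7/2
Cauchy's bound: |r| <= 1 + 7/2 = 9/2

Upper bound = 9/2


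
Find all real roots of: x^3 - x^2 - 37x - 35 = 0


Let p(x) = x^3 - x^2 - 37x - 35. By the rational root theorem (leading coefficient 1), any rational root is an integer divisor of 35: try ±1, ±2, ... in turn.
Test x = 1: value = -72 ≠ 0.
Test x = -1: value = 0 ✓, so (x + 1) is a factor.
Synthetic division by (x + 1): bring down 1; 1(-1) - 1 = -2; (-2)(-1) - 37 = -35; (-35)(-1) - 35 = 0 → quotient x^2 - 2x - 35, remainder 0.
Solve the quadratic x^2 - 2x - 35 = 0: discriminant = (-2)^2 - 4(1)(-35) = 4 + 140 = 144.
sqrt(144) = 12, so x = (2 ± 12)/2: x = 7 or x = -5.

x = -5, x = -1, x = 7


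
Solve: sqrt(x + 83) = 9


Square both sides: x + 83 = 9^2 = 81
x = 81 - 83 = -2
x = -2
Check: sqrt(1*(-2) + 83) = sqrt(81) = 9 ✓

x = -2


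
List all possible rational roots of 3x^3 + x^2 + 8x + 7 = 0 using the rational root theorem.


Rational root theorem: possible roots are ±p/q where:
  p divides the constant term (7): p ∈ {1, 7}
  q divides the leading coefficient (3): q ∈ {1, 3}

All possible rational roots: -7, -7/3, -1, -1/3, 1/3, 1, 7/3, 7

-7, -7/3, -1, -1/3, 1/3, 1, 7/3, 7


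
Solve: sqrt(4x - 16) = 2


Square both sides: 4x - 16 = 2^2 = 4
4x = 4 + 16 = 20
x = 5
Check: sqrt(4*5 - 16) = sqrt(4) = 2 ✓

x = 5


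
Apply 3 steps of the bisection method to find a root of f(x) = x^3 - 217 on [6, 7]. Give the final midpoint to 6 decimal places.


f(x) = x^3 - 217
f(6) = -1 < 0
f(7) = 126 > 0

Step 1: midpoint = (6.000000 + 7.000000)/2 = 6.500000
  f(6.500000) = 57.625000
  f(mid) > 0, so root is in [6.000000, 6.500000]

Step 2: midpoint = (6.000000 + 6.500000)/2 = 6.250000
  f(6.250000) = 27.140625
  f(mid) > 0, so root is in [6.000000, 6.250000]

Step 3: midpoint = (6.000000 + 6.250000)/2 = 6.125000
  f(6.125000) = 12.783203
  f(mid) > 0, so root is in [6.000000, 6.125000]

midpoint = 6.125000


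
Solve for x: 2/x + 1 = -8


Subtract 1 from both sides: 2/x = -9
Multiply both sides by x: 2 = -9 * x
Divide by -9: x = -2/9

x = -2/9


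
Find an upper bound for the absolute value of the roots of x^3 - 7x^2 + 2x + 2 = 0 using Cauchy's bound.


Cauchy's bound: all roots r satisfy |r| <= 1 + max(|a_i/a_n|) for i = 0,...,n-1
where a_n is the leading coefficient.

Coefficients: [1, -7, 2, 2]
Leading coefficient a_n = 1
Ratios |a_i/a_n|: 7, 2, 2
Maximum ratio: 7
Cauchy's bound: |r| <= 1 + 7 = 8

Upper bound = 8


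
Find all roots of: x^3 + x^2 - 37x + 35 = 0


Let p(x) = x^3 + x^2 - 37x + 35. By the rational root theorem (leading coefficient 1), any rational root is an integer divisor of 35: try ±1, ±2, ... in turn.
Test x = 1: value = 0 ✓, so (x - 1) is a factor.
Synthetic division by (x - 1): bring down 1; 1(1) + 1 = 2; 2(1) - 37 = -35; (-35)(1) + 35 = 0 → quotient x^2 + 2x - 35, remainder 0.
Solve the quadratic x^2 + 2x - 35 = 0: discriminant = 2^2 - 4(1)(-35) = 4 + 140 = 144.
sqrt(144) = 12, so x = (-2 ± 12)/2: x = 5 or x = -7.
Collecting all roots found:

x = -7, x = 1, x = 5
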